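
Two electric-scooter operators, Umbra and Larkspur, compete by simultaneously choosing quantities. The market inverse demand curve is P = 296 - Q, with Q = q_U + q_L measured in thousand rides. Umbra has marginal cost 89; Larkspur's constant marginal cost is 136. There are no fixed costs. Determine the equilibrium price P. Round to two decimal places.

Umbra's profit: π_U = (296 - Q)q_U - (89q_U). Setting ∂π_U/∂q_U = 0: 207 - 2q_U - (q_L) = 0.
Larkspur's first-order condition: 160 - 2q_L - (q_U) = 0.
Best responses: q_U = (207 - q_L)/2, q_L = (160 - q_U)/2.
Substituting one into the other gives q_U = 254/3 and q_L = 113/3.
Total output Q = 367/3, so price P = 296 - 367/3 = 521/3.

173.67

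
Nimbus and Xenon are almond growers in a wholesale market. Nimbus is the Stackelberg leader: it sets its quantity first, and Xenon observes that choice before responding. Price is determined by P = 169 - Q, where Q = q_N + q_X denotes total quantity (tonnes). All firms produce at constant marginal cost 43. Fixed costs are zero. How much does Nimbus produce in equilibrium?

63

Solve by backward induction. Given q_N, the follower Xenon maximises π_X = (169 - q_N - q_X)q_X - 43q_X.
∂π_X/∂q_X = 126 - q_N - 2q_X = 0 gives the reaction function q_X = (126 - q_N)/2.
The leader anticipates this reaction. Substituting into P = 169 - Q gives P = 106 - (1/2)q_N, so π_N = (106 - (1/2)q_N)q_N - 43q_N.
The leader's first-order condition 63 - q_N = 0 yields q_N = 63.
Then q_X = (126 - 63)/2 = 63/2.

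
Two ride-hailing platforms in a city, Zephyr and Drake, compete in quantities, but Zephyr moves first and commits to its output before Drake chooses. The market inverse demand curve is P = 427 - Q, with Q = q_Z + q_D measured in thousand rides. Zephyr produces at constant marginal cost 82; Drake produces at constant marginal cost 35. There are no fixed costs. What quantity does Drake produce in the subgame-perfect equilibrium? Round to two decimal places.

The follower Drake best-responds to any q_Z: π_D = (427 - Q)q_D - 35q_D.
∂π_D/∂q_D = 392 - q_Z - 2q_D = 0 gives the reaction function q_D = (392 - q_Z)/2.
Zephyr substitutes q_D(q_Z) into its own profit: π_Z = q_Z(427 - q_Z - (392 - q_Z)/2) - 82q_Z = (231 - (1/2)q_Z)q_Z - 82q_Z.
Maximising: ∂π_Z/∂q_Z = 149 - q_Z = 0, giving q_Z = 149.
Then q_D = (392 - 149)/2 = 243/2.

121.50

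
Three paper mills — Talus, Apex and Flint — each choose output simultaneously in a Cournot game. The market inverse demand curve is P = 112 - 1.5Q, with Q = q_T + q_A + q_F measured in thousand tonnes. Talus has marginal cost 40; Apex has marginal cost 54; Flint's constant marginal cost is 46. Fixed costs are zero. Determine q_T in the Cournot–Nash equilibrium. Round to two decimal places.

15.33

Talus's profit: π_T = (112 - 1.5Q)q_T - (40q_T). Setting ∂π_T/∂q_T = 0: 72 - 3q_T - (3/2)(q_A + q_F) = 0.
Apex's first-order condition: 58 - 3q_A - (3/2)(q_T + q_F) = 0.
Flint's profit: π_F = (112 - 1.5Q)q_F - (46q_F). Setting ∂π_F/∂q_F = 0: 66 - 3q_F - (3/2)(q_T + q_A) = 0.
Summing all 3 equations gives 196 − 6Q = 0, hence Q = 98/3.
Back-substituting: q_T = (72 − 49)/(3/2) = 46/3, q_A = (58 − 49)/(3/2) = 6, q_F = (66 − 49)/(3/2) = 34/3.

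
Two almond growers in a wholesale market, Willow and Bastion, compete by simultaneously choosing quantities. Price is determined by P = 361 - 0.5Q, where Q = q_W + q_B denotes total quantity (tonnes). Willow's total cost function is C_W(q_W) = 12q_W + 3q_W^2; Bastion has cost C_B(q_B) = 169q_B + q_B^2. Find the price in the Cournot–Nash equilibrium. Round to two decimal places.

Willow's profit: π_W = (361 - 0.5Q)q_W - (12q_W + 3q_W²). Setting ∂π_W/∂q_W = 0: 349 - 7q_W - (1/2)(q_B) = 0.
Bastion's first-order condition: 192 - 3q_B - (1/2)(q_W) = 0.
Best responses: q_W = (349 - (1/2)q_B)/7, q_B = (192 - (1/2)q_W)/3.
Substituting one into the other gives q_W = 45.8313 and q_B = 56.3614.
Total output Q = 102.1928, so price P = 361 - (1/2)·102.1928 = 309.9036.

309.90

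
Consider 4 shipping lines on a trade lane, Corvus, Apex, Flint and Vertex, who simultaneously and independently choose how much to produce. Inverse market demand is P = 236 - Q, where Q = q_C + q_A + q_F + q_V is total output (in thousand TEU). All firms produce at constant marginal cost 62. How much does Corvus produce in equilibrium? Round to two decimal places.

34.80

Each firm earns π_i = (236 - Q)q_i - 62q_i.
First-order condition (treating rivals' output as given): 174 - 2q_i - Σ_{j≠i} q_j = 0.
By symmetry each firm produces the same amount; substituting Σ_{j≠i} q_j = 3q_i yields q_i = 174/5.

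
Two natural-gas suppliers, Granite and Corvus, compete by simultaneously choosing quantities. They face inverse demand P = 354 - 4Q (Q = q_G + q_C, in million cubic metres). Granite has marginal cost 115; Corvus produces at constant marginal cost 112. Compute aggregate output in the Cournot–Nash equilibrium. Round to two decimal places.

40.08

Granite's profit: π_G = (354 - 4Q)q_G - (115q_G). Setting ∂π_G/∂q_G = 0: 239 - 8q_G - 4(q_C) = 0.
Corvus's profit: π_C = (354 - 4Q)q_C - (112q_C). Setting ∂π_C/∂q_C = 0: 242 - 8q_C - 4(q_G) = 0.
Best responses: q_G = (239 - 4q_C)/8, q_C = (242 - 4q_G)/8.
Substituting one into the other gives q_G = 59/3 and q_C = 245/12.
Total output Q = 59/3 + 245/12 = 481/12.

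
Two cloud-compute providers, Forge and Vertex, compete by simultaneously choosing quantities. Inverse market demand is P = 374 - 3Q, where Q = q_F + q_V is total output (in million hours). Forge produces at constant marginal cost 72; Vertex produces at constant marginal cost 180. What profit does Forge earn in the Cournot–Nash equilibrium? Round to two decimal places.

Forge's profit: π_F = (374 - 3Q)q_F - (72q_F). Setting ∂π_F/∂q_F = 0: 302 - 6q_F - 3(q_V) = 0.
Vertex's profit: π_V = (374 - 3Q)q_V - (180q_V). Setting ∂π_V/∂q_V = 0: 194 - 6q_V - 3(q_F) = 0.
Best responses: q_F = (302 - 3q_V)/6, q_V = (194 - 3q_F)/6.
Substituting one into the other gives q_F = 410/9 and q_V = 86/9.
Price P = 374 - 3·(496/9) = 626/3.
Forge's profit: (626/3 - 72)·(410/9) = 6225.9259.

6225.93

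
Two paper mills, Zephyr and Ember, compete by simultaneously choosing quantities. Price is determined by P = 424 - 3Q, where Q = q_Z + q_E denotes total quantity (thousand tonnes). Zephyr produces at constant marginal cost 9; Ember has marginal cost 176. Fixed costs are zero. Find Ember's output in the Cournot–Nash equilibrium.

Zephyr's profit: π_Z = (424 - 3Q)q_Z - (9q_Z). Setting ∂π_Z/∂q_Z = 0: 415 - 6q_Z - 3(q_E) = 0.
Ember's profit: π_E = (424 - 3Q)q_E - (176q_E). Setting ∂π_E/∂q_E = 0: 248 - 6q_E - 3(q_Z) = 0.
So q_Z = (415 - 3q_E)/6 and q_E = (248 - 3q_Z)/6.
Substituting one into the other gives q_Z = 194/3 and q_E = 9.

9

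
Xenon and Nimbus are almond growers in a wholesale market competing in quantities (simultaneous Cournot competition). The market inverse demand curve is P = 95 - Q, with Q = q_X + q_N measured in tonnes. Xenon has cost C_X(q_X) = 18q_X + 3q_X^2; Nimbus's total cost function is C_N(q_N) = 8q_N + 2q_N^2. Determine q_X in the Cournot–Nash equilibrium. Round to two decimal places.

Xenon's profit: π_X = (95 - Q)q_X - (18q_X + 3q_X²). Setting ∂π_X/∂q_X = 0: 77 - 8q_X - (q_N) = 0.
Nimbus's profit: π_N = (95 - Q)q_N - (8q_N + 2q_N²). Setting ∂π_N/∂q_N = 0: 87 - 6q_N - (q_X) = 0.
Best responses: q_X = (77 - q_N)/8, q_N = (87 - q_X)/6.
Solving the pair: q_X = 375/47, q_N = 619/47.

7.98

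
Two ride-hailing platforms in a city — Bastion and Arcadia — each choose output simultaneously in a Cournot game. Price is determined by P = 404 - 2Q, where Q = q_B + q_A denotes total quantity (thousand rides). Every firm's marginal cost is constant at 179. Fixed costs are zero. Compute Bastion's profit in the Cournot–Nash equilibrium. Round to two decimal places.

2812.50

Each firm earns π_i = (404 - 2Q)q_i - 179q_i.
Setting ∂π_i/∂q_i = 0 with rivals' quantities fixed: 225 - 4q_i - 2q_j = 0.
By symmetry each firm produces the same amount; substituting q_j = q_i yields q_i = 225/6 = 75/2.
Price P = 404 - 2·75 = 254.
Bastion's profit: (254 - 179)·(75/2) = 2812.5000.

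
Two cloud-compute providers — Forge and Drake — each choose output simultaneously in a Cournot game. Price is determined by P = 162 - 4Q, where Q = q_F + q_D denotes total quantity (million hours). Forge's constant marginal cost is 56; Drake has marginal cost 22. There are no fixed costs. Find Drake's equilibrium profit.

Forge's profit: π_F = (162 - 4Q)q_F - (56q_F). Setting ∂π_F/∂q_F = 0: 106 - 8q_F - 4(q_D) = 0.
Drake's first-order condition: 140 - 8q_D - 4(q_F) = 0.
Rearranging gives the reaction functions q_F = (106 - 4q_D)/8 and q_D = (140 - 4q_F)/8.
Solving the pair: q_F = 6, q_D = 29/2.
Price P = 162 - 4·(41/2) = 80.
Drake's profit: (80 - 22)·(29/2) = 841.

841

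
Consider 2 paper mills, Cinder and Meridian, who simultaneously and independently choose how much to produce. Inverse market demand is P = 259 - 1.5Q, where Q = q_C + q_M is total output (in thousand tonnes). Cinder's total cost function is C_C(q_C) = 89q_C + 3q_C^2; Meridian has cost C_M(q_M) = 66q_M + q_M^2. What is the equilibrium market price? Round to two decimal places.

187.33

Cinder's profit: π_C = (259 - 1.5Q)q_C - (89q_C + 3q_C²). Setting ∂π_C/∂q_C = 0: 170 - 9q_C - (3/2)(q_M) = 0.
Meridian's profit: π_M = (259 - 1.5Q)q_M - (66q_M + q_M²). Setting ∂π_M/∂q_M = 0: 193 - 5q_M - (3/2)(q_C) = 0.
So q_C = (170 - (3/2)q_M)/9 and q_M = (193 - (3/2)q_C)/5.
Solving the pair: q_C = 118/9, q_M = 104/3.
Total output Q = 430/9, so price P = 259 - (3/2)·(430/9) = 562/3.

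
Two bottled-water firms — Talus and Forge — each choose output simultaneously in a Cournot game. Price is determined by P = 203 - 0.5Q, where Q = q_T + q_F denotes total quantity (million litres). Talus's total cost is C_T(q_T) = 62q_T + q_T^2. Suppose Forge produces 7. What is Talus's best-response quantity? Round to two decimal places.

45.83

With the rival's output fixed at 7, Talus's profit is π_T = (203 - (1/2)·7 - (1/2)q_T)q_T - (62q_T + q_T²) = (399/2 - (1/2)q_T)q_T - (62q_T + q_T²).
∂π_T/∂q_T = 275/2 - 3q_T = 0, so q_T = 275/6.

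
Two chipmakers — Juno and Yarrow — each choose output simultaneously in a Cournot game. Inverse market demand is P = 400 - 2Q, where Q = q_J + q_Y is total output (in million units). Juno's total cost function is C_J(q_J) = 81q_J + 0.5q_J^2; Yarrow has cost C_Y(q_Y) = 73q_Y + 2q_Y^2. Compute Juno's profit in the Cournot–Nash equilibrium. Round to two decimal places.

Juno's profit: π_J = (400 - 2Q)q_J - (81q_J + (1/2)q_J²). Setting ∂π_J/∂q_J = 0: 319 - 5q_J - 2(q_Y) = 0.
Yarrow's profit: π_Y = (400 - 2Q)q_Y - (73q_Y + 2q_Y²). Setting ∂π_Y/∂q_Y = 0: 327 - 8q_Y - 2(q_J) = 0.
Best responses: q_J = (319 - 2q_Y)/5, q_Y = (327 - 2q_J)/8.
Solving the pair: q_J = 949/18, q_Y = 997/36.
Price P = 400 - 2·(965/12) = 1435/6.
Juno's profit: (1435/6)·(949/18) - 81·(949/18) - (1/2)(949/18)² = 6949.0818.

6949.08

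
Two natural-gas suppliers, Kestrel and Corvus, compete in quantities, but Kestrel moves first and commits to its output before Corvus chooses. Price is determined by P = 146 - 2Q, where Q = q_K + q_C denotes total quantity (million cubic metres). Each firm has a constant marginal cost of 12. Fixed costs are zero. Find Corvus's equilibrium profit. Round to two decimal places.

Solve by backward induction. Given q_K, the follower Corvus maximises π_C = (146 - 2q_K - 2q_C)q_C - 12q_C.
∂π_C/∂q_C = 134 - 2q_K - 4q_C = 0 gives the reaction function q_C = (134 - 2q_K)/4.
Kestrel substitutes q_C(q_K) into its own profit: π_K = q_K(146 - 2q_K - (134 - 2q_K)/2) - 12q_K = (79 - q_K)q_K - 12q_K.
Leader FOC: 67 - 2q_K = 0, so q_K = 67/2.
Then q_C = (134 - 2·(67/2))/4 = 67/4.
Price P = 146 - 2·(201/4) = 91/2.
Corvus's profit: (91/2 - 12)·(67/4) = 561.1250.

561.13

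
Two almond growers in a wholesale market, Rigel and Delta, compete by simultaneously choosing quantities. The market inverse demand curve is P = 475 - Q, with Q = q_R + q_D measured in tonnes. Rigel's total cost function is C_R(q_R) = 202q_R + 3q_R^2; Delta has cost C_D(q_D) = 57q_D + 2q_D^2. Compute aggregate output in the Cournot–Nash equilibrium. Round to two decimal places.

Rigel's profit: π_R = (475 - Q)q_R - (202q_R + 3q_R²). Setting ∂π_R/∂q_R = 0: 273 - 8q_R - (q_D) = 0.
Delta's first-order condition: 418 - 6q_D - (q_R) = 0.
Best responses: q_R = (273 - q_D)/8, q_D = (418 - q_R)/6.
Solving the pair: q_R = 1220/47, q_D = 65.3404.
Total output Q = 1220/47 + 65.3404 = 91.2979.

91.30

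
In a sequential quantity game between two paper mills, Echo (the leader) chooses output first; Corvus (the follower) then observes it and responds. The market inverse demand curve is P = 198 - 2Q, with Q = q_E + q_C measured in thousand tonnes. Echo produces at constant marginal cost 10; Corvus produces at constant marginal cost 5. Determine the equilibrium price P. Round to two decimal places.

55.75

The follower Corvus best-responds to any q_E: π_C = (198 - 2Q)q_C - 5q_C.
Follower FOC: 193 - 2q_E - 4q_C = 0, so q_C(q_E) = (193 - 2q_E)/4.
The leader anticipates this reaction. Substituting into P = 198 - 2Q gives P = 203/2 - q_E, so π_E = (203/2 - q_E)q_E - 10q_E.
Leader FOC: 183/2 - 2q_E = 0, so q_E = 183/4.
Then q_C = (193 - 2·(183/4))/4 = 203/8.
Total output Q = 569/8, so price P = 198 - 2·(569/8) = 223/4.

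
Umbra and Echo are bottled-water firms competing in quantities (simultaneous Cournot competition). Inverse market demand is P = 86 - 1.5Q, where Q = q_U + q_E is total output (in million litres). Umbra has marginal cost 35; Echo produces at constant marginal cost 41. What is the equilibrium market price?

54

Umbra's profit: π_U = (86 - 1.5Q)q_U - (35q_U). Setting ∂π_U/∂q_U = 0: 51 - 3q_U - (3/2)(q_E) = 0.
Echo's first-order condition: 45 - 3q_E - (3/2)(q_U) = 0.
So q_U = (51 - (3/2)q_E)/3 and q_E = (45 - (3/2)q_U)/3.
Solving the pair: q_U = 38/3, q_E = 26/3.
Total output Q = 64/3, so price P = 86 - (3/2)·(64/3) = 54.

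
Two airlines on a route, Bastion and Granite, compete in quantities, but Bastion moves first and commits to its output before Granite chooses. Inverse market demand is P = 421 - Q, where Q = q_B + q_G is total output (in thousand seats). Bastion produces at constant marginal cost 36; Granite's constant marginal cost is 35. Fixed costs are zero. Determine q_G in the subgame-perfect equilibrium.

The follower Granite best-responds to any q_B: π_G = (421 - Q)q_G - 35q_G.
Follower FOC: 386 - q_B - 2q_G = 0, so q_G(q_B) = (386 - q_B)/2.
Bastion substitutes q_G(q_B) into its own profit: π_B = q_B(421 - q_B - (386 - q_B)/2) - 36q_B = (228 - (1/2)q_B)q_B - 36q_B.
The leader's first-order condition 192 - q_B = 0 yields q_B = 192.
Then q_G = (386 - 192)/2 = 97.

97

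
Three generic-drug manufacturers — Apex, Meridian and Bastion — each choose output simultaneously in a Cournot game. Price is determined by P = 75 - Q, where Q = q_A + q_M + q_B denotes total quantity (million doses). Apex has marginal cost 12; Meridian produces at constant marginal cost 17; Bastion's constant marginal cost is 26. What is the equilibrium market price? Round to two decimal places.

32.50

Apex's profit: π_A = (75 - Q)q_A - (12q_A). Setting ∂π_A/∂q_A = 0: 63 - 2q_A - (q_M + q_B) = 0.
Meridian's first-order condition: 58 - 2q_M - (q_A + q_B) = 0.
Bastion's first-order condition: 49 - 2q_B - (q_A + q_M) = 0.
Adding the 3 first-order conditions: 170 − 4Q = 0, so Q = 85/2.
Back-substituting: q_A = (63 − 85/2) = 41/2, q_M = (58 − 85/2) = 31/2, q_B = (49 − 85/2) = 13/2.
Total output Q = 85/2, so price P = 75 - 85/2 = 65/2.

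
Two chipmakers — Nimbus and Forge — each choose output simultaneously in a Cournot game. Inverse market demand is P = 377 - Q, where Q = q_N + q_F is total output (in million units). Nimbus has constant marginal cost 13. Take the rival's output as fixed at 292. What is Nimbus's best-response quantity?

36

With the rival's output fixed at 292, Nimbus's profit is π_N = (377 - 292 - q_N)q_N - (13q_N) = (85 - q_N)q_N - (13q_N).
∂π_N/∂q_N = 72 - 2q_N = 0, so q_N = 36.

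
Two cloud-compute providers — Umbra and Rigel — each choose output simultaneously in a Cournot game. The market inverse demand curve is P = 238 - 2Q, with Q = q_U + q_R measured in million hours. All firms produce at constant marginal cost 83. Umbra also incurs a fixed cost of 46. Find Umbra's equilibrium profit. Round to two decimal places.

1288.72

A representative firm's profit is π_i = q_i(238 - 2Q) - 83q_i.
Setting ∂π_i/∂q_i = 0 with rivals' quantities fixed: 155 - 4q_i - 2q_j = 0.
By symmetry each firm produces the same amount; substituting q_j = q_i yields q_i = 155/6.
Price P = 238 - 2·(155/3) = 404/3.
Umbra's profit: (404/3 - 83)·(155/6) - 46 = 1288.7222.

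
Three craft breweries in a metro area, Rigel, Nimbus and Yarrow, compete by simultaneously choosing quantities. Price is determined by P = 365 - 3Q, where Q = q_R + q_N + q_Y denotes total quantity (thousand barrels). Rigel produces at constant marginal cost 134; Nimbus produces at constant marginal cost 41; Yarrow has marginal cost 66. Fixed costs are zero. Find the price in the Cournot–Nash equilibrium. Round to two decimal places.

151.50

Rigel's profit: π_R = (365 - 3Q)q_R - (134q_R). Setting ∂π_R/∂q_R = 0: 231 - 6q_R - 3(q_N + q_Y) = 0.
Nimbus's profit: π_N = (365 - 3Q)q_N - (41q_N). Setting ∂π_N/∂q_N = 0: 324 - 6q_N - 3(q_R + q_Y) = 0.
Yarrow's profit: π_Y = (365 - 3Q)q_Y - (66q_Y). Setting ∂π_Y/∂q_Y = 0: 299 - 6q_Y - 3(q_R + q_N) = 0.
Adding the 3 first-order conditions: 854 − 12Q = 0, so Q = 427/6.
Back-substituting: q_R = (231 − 427/2)/3 = 35/6, q_N = (324 − 427/2)/3 = 221/6, q_Y = (299 − 427/2)/3 = 57/2.
Total output Q = 427/6, so price P = 365 - 3·(427/6) = 303/2.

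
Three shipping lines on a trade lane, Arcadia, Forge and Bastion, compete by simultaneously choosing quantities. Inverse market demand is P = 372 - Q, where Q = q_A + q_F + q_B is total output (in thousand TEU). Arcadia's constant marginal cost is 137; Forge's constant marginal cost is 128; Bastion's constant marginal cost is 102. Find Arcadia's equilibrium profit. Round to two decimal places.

2280.06

Arcadia's profit: π_A = (372 - Q)q_A - (137q_A). Setting ∂π_A/∂q_A = 0: 235 - 2q_A - (q_F + q_B) = 0.
Forge's profit: π_F = (372 - Q)q_F - (128q_F). Setting ∂π_F/∂q_F = 0: 244 - 2q_F - (q_A + q_B) = 0.
Bastion's first-order condition: 270 - 2q_B - (q_A + q_F) = 0.
Adding the 3 first-order conditions: 749 − 4Q = 0, so Q = 749/4.
Back-substituting: q_A = (235 − 749/4) = 191/4, q_F = (244 − 749/4) = 227/4, q_B = (270 − 749/4) = 331/4.
Price P = 372 - 749/4 = 739/4.
Arcadia's profit: (739/4 - 137)·(191/4) = 2280.0625.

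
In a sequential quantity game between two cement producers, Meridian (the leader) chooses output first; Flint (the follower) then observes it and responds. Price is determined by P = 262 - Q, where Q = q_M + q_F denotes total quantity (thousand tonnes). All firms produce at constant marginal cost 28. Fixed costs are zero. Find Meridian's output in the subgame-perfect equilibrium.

117

Solve by backward induction. Given q_M, the follower Flint maximises π_F = (262 - q_M - q_F)q_F - 28q_F.
Follower FOC: 234 - q_M - 2q_F = 0, so q_F(q_M) = (234 - q_M)/2.
The leader anticipates this reaction. Substituting into P = 262 - Q gives P = 145 - (1/2)q_M, so π_M = (145 - (1/2)q_M)q_M - 28q_M.
Leader FOC: 117 - q_M = 0, so q_M = 117.
Then q_F = (234 - 117)/2 = 117/2.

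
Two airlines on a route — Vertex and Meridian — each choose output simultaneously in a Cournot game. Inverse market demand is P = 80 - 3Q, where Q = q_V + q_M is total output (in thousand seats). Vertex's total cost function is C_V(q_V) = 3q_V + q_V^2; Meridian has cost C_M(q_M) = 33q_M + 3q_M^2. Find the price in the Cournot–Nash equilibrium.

Vertex's profit: π_V = (80 - 3Q)q_V - (3q_V + q_V²). Setting ∂π_V/∂q_V = 0: 77 - 8q_V - 3(q_M) = 0.
Meridian's profit: π_M = (80 - 3Q)q_M - (33q_M + 3q_M²). Setting ∂π_M/∂q_M = 0: 47 - 12q_M - 3(q_V) = 0.
Rearranging gives the reaction functions q_V = (77 - 3q_M)/8 and q_M = (47 - 3q_V)/12.
Substituting one into the other gives q_V = 9 and q_M = 5/3.
Total output Q = 32/3, so price P = 80 - 3·(32/3) = 48.

48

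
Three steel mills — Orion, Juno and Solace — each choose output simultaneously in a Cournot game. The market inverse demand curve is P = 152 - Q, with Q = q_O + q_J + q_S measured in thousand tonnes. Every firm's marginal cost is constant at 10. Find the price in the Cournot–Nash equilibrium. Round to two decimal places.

45.50

Each firm earns π_i = (152 - Q)q_i - 10q_i.
Setting ∂π_i/∂q_i = 0 with rivals' quantities fixed: 142 - 2q_i - Σ_{j≠i} q_j = 0.
By symmetry each firm produces the same amount; substituting Σ_{j≠i} q_j = 2q_i yields q_i = 142/4 = 71/2.
Total output Q = 213/2, so price P = 152 - 213/2 = 91/2.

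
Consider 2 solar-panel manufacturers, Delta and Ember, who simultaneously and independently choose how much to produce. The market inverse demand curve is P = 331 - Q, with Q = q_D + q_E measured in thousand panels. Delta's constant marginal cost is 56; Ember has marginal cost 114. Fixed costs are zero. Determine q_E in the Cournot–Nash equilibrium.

53

Delta's profit: π_D = (331 - Q)q_D - (56q_D). Setting ∂π_D/∂q_D = 0: 275 - 2q_D - (q_E) = 0.
Ember's profit: π_E = (331 - Q)q_E - (114q_E). Setting ∂π_E/∂q_E = 0: 217 - 2q_E - (q_D) = 0.
So q_D = (275 - q_E)/2 and q_E = (217 - q_D)/2.
Substituting one into the other gives q_D = 111 and q_E = 53.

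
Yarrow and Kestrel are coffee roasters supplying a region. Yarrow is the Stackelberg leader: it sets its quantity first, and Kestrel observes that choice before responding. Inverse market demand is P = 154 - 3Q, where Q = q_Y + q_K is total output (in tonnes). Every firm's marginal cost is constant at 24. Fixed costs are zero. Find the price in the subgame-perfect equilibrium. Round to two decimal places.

56.50

The follower Kestrel best-responds to any q_Y: π_K = (154 - 3Q)q_K - 24q_K.
∂π_K/∂q_K = 130 - 3q_Y - 6q_K = 0 gives the reaction function q_K = (130 - 3q_Y)/6.
Yarrow substitutes q_K(q_Y) into its own profit: π_Y = q_Y(154 - 3q_Y - (130 - 3q_Y)/2) - 24q_Y = (89 - (3/2)q_Y)q_Y - 24q_Y.
Leader FOC: 65 - 3q_Y = 0, so q_Y = 65/3.
Then q_K = (130 - 3·(65/3))/6 = 65/6.
Total output Q = 65/2, so price P = 154 - 3·(65/2) = 113/2.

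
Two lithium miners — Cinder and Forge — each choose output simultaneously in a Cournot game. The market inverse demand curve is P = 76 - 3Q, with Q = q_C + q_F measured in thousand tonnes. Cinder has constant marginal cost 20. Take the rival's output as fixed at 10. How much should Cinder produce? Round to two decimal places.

4.33

With the rival's output fixed at 10, Cinder's profit is π_C = (76 - 3·10 - 3q_C)q_C - (20q_C) = (46 - 3q_C)q_C - (20q_C).
∂π_C/∂q_C = 26 - 6q_C = 0, so q_C = 13/3.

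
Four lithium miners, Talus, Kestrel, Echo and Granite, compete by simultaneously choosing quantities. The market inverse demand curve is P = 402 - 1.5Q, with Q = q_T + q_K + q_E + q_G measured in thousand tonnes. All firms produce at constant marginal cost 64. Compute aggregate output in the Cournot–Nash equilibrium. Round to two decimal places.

A representative firm's profit is π_i = q_i(402 - 1.5Q) - 64q_i.
First-order condition (treating rivals' output as given): 338 - 3q_i - (3/2)·Σ_{j≠i} q_j = 0.
With identical firms every q_j equals q_i, so Σ_{j≠i} q_j = 3q_i and 338 = (15/2)q_i, giving q_i = 676/15.
Total output Q = 676/15 + 676/15 + 676/15 + 676/15 = 180.2667.

180.27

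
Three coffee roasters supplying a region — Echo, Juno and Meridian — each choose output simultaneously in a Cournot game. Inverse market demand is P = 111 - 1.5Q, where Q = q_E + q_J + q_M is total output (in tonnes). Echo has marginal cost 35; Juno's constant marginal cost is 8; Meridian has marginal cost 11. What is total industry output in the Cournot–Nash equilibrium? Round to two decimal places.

Echo's profit: π_E = (111 - 1.5Q)q_E - (35q_E). Setting ∂π_E/∂q_E = 0: 76 - 3q_E - (3/2)(q_J + q_M) = 0.
Juno's profit: π_J = (111 - 1.5Q)q_J - (8q_J). Setting ∂π_J/∂q_J = 0: 103 - 3q_J - (3/2)(q_E + q_M) = 0.
Meridian's profit: π_M = (111 - 1.5Q)q_M - (11q_M). Setting ∂π_M/∂q_M = 0: 100 - 3q_M - (3/2)(q_E + q_J) = 0.
Adding the 3 conditions: 279 − 3Q − 3Q = 0, i.e. Q = 93/2.
Back-substituting: q_E = (76 − 279/4)/(3/2) = 25/6, q_J = (103 − 279/4)/(3/2) = 133/6, q_M = (100 − 279/4)/(3/2) = 121/6.
Total output Q = 25/6 + 133/6 + 121/6 = 93/2.

46.50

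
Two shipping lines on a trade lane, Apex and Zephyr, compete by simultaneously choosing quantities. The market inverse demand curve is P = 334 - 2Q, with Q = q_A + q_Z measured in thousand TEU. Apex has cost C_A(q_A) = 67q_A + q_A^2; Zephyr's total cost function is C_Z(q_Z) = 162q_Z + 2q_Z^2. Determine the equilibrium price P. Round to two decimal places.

Apex's profit: π_A = (334 - 2Q)q_A - (67q_A + q_A²). Setting ∂π_A/∂q_A = 0: 267 - 6q_A - 2(q_Z) = 0.
Zephyr's first-order condition: 172 - 8q_Z - 2(q_A) = 0.
So q_A = (267 - 2q_Z)/6 and q_Z = (172 - 2q_A)/8.
Solving the pair: q_A = 448/11, q_Z = 249/22.
Total output Q = 1145/22, so price P = 334 - 2·(1145/22) = 229.9091.

229.91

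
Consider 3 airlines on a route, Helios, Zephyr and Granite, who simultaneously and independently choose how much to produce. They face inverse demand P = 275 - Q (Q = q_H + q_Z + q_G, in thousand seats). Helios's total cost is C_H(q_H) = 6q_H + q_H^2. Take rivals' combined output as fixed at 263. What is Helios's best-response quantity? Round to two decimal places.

With rivals' combined output fixed at 263, Helios's profit is π_H = (275 - 263 - q_H)q_H - (6q_H + q_H²) = (12 - q_H)q_H - (6q_H + q_H²).
∂π_H/∂q_H = 6 - 4q_H = 0, so q_H = 3/2.

1.50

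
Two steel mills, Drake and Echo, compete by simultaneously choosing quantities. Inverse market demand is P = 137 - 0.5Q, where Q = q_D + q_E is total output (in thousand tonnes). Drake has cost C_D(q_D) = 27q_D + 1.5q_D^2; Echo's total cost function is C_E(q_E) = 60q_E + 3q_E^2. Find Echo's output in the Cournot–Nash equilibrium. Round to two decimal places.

9.12

Drake's profit: π_D = (137 - 0.5Q)q_D - (27q_D + (3/2)q_D²). Setting ∂π_D/∂q_D = 0: 110 - 4q_D - (1/2)(q_E) = 0.
Echo's profit: π_E = (137 - 0.5Q)q_E - (60q_E + 3q_E²). Setting ∂π_E/∂q_E = 0: 77 - 7q_E - (1/2)(q_D) = 0.
Best responses: q_D = (110 - (1/2)q_E)/4, q_E = (77 - (1/2)q_D)/7.
Solving the pair: q_D = 26.3604, q_E = 1012/111.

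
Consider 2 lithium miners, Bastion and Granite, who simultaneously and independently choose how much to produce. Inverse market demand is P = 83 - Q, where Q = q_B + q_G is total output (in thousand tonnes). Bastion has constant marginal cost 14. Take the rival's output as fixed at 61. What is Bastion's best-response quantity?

4

With the rival's output fixed at 61, Bastion's profit is π_B = (83 - 61 - q_B)q_B - (14q_B) = (22 - q_B)q_B - (14q_B).
∂π_B/∂q_B = 8 - 2q_B = 0, so q_B = 4.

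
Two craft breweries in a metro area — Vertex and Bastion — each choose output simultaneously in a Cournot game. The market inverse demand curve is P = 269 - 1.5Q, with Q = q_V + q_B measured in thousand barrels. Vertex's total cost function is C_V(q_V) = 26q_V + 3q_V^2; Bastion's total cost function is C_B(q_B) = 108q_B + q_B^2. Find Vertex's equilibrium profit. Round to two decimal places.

Vertex's profit: π_V = (269 - 1.5Q)q_V - (26q_V + 3q_V²). Setting ∂π_V/∂q_V = 0: 243 - 9q_V - (3/2)(q_B) = 0.
Bastion's profit: π_B = (269 - 1.5Q)q_B - (108q_B + q_B²). Setting ∂π_B/∂q_B = 0: 161 - 5q_B - (3/2)(q_V) = 0.
So q_V = (243 - (3/2)q_B)/9 and q_B = (161 - (3/2)q_V)/5.
Substituting one into the other gives q_V = 1298/57 and q_B = 482/19.
Price P = 269 - (3/2)·48.1404 = 196.7895.
Vertex's profit: 196.7895·(1298/57) - 26·(1298/57) - 3(1298/57)² = 2333.5235.

2333.52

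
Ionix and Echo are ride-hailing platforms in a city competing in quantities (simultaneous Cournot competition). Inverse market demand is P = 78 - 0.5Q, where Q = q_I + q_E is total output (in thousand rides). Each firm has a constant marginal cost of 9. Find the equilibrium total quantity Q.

Each firm earns π_i = (78 - 0.5Q)q_i - 9q_i.
Setting ∂π_i/∂q_i = 0 with rivals' quantities fixed: 69 - q_i - (1/2)q_j = 0.
With identical firms every q_j equals q_i, so q_j = q_i and 69 = (3/2)q_i, giving q_i = 46.
Total output Q = 46 + 46 = 92.

92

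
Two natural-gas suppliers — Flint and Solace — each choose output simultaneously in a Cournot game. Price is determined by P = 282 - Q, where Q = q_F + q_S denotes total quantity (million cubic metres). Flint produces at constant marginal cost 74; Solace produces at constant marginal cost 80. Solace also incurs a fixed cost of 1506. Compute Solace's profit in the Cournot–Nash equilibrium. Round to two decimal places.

Flint's profit: π_F = (282 - Q)q_F - (74q_F). Setting ∂π_F/∂q_F = 0: 208 - 2q_F - (q_S) = 0.
Solace's first-order condition: 202 - 2q_S - (q_F) = 0.
So q_F = (208 - q_S)/2 and q_S = (202 - q_F)/2.
Substituting one into the other gives q_F = 214/3 and q_S = 196/3.
Price P = 282 - 410/3 = 436/3.
Solace's profit: (436/3 - 80)·(196/3) - 1506 = 2762.4444.

2762.44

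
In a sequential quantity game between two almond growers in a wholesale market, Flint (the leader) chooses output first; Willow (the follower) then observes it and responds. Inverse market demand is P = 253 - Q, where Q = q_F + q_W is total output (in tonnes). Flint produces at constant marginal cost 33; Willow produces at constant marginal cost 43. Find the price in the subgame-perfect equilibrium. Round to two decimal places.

90.50

The follower Willow best-responds to any q_F: π_W = (253 - Q)q_W - 43q_W.
∂π_W/∂q_W = 210 - q_F - 2q_W = 0 gives the reaction function q_W = (210 - q_F)/2.
Flint substitutes q_W(q_F) into its own profit: π_F = q_F(253 - q_F - (210 - q_F)/2) - 33q_F = (148 - (1/2)q_F)q_F - 33q_F.
Leader FOC: 115 - q_F = 0, so q_F = 115.
Then q_W = (210 - 115)/2 = 95/2.
Total output Q = 325/2, so price P = 253 - 325/2 = 181/2.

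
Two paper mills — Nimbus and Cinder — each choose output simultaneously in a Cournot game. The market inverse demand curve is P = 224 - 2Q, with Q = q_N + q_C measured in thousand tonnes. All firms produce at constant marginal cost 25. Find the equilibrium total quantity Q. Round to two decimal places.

Each firm earns π_i = (224 - 2Q)q_i - 25q_i.
First-order condition (treating rivals' output as given): 199 - 4q_i - 2q_j = 0.
By symmetry each firm produces the same amount; substituting q_j = q_i yields q_i = 199/6.
Total output Q = 199/6 + 199/6 = 199/3.

66.33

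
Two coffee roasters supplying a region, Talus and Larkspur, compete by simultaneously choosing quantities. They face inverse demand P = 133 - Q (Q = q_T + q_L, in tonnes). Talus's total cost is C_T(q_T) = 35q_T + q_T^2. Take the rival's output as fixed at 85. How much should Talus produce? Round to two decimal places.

3.25

With the rival's output fixed at 85, Talus's profit is π_T = (133 - 85 - q_T)q_T - (35q_T + q_T²) = (48 - q_T)q_T - (35q_T + q_T²).
∂π_T/∂q_T = 13 - 4q_T = 0, so q_T = 13/4.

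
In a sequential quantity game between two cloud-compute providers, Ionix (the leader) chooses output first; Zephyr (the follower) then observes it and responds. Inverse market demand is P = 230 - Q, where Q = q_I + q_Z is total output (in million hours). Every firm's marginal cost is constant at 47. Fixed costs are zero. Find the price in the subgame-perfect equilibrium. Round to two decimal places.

The follower Zephyr best-responds to any q_I: π_Z = (230 - Q)q_Z - 47q_Z.
∂π_Z/∂q_Z = 183 - q_I - 2q_Z = 0 gives the reaction function q_Z = (183 - q_I)/2.
Ionix substitutes q_Z(q_I) into its own profit: π_I = q_I(230 - q_I - (183 - q_I)/2) - 47q_I = (277/2 - (1/2)q_I)q_I - 47q_I.
Leader FOC: 183/2 - q_I = 0, so q_I = 183/2.
Then q_Z = (183 - 183/2)/2 = 183/4.
Total output Q = 549/4, so price P = 230 - 549/4 = 371/4.

92.75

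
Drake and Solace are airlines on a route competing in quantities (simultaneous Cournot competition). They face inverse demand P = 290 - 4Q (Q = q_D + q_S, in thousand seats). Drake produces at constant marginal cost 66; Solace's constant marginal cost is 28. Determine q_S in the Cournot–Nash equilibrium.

Drake's profit: π_D = (290 - 4Q)q_D - (66q_D). Setting ∂π_D/∂q_D = 0: 224 - 8q_D - 4(q_S) = 0.
Solace's first-order condition: 262 - 8q_S - 4(q_D) = 0.
Best responses: q_D = (224 - 4q_S)/8, q_S = (262 - 4q_D)/8.
Solving the pair: q_D = 31/2, q_S = 25.

25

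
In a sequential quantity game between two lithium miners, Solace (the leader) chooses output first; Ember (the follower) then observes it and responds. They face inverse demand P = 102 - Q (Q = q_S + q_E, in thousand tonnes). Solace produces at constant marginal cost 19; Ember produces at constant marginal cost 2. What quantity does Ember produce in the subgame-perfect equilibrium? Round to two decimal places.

Solve by backward induction. Given q_S, the follower Ember maximises π_E = (102 - q_S - q_E)q_E - 2q_E.
∂π_E/∂q_E = 100 - q_S - 2q_E = 0 gives the reaction function q_E = (100 - q_S)/2.
The leader anticipates this reaction. Substituting into P = 102 - Q gives P = 52 - (1/2)q_S, so π_S = (52 - (1/2)q_S)q_S - 19q_S.
Maximising: ∂π_S/∂q_S = 33 - q_S = 0, giving q_S = 33.
Then q_E = (100 - 33)/2 = 67/2.

33.50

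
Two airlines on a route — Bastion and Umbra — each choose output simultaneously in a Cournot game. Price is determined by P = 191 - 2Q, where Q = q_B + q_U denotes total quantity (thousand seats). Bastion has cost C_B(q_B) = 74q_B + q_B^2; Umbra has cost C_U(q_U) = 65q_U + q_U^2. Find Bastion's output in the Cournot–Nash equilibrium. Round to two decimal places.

Bastion's profit: π_B = (191 - 2Q)q_B - (74q_B + q_B²). Setting ∂π_B/∂q_B = 0: 117 - 6q_B - 2(q_U) = 0.
Umbra's first-order condition: 126 - 6q_U - 2(q_B) = 0.
Best responses: q_B = (117 - 2q_U)/6, q_U = (126 - 2q_B)/6.
Solving the pair: q_B = 225/16, q_U = 261/16.

14.06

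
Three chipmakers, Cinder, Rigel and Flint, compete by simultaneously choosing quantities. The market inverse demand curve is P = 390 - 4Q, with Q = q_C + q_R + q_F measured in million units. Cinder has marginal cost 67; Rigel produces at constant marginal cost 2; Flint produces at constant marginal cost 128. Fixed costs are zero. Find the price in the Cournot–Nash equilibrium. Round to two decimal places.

146.75

Cinder's profit: π_C = (390 - 4Q)q_C - (67q_C). Setting ∂π_C/∂q_C = 0: 323 - 8q_C - 4(q_R + q_F) = 0.
Rigel's profit: π_R = (390 - 4Q)q_R - (2q_R). Setting ∂π_R/∂q_R = 0: 388 - 8q_R - 4(q_C + q_F) = 0.
Flint's first-order condition: 262 - 8q_F - 4(q_C + q_R) = 0.
Adding the 3 conditions: 973 − 8Q − 8Q = 0, i.e. Q = 973/16.
Back-substituting: q_C = (323 − 973/4)/4 = 319/16, q_R = (388 − 973/4)/4 = 579/16, q_F = (262 − 973/4)/4 = 75/16.
Total output Q = 973/16, so price P = 390 - 4·(973/16) = 587/4.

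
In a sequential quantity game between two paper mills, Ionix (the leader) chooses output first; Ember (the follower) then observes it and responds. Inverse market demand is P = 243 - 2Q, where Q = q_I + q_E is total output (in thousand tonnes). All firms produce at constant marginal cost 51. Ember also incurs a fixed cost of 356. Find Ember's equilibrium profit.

796

The follower Ember best-responds to any q_I: π_E = (243 - 2Q)q_E - 51q_E.
∂π_E/∂q_E = 192 - 2q_I - 4q_E = 0 gives the reaction function q_E = (192 - 2q_I)/4.
Ionix substitutes q_E(q_I) into its own profit: π_I = q_I(243 - 2q_I - (192 - 2q_I)/2) - 51q_I = (147 - q_I)q_I - 51q_I.
The leader's first-order condition 96 - 2q_I = 0 yields q_I = 48.
Then q_E = (192 - 2·48)/4 = 24.
Price P = 243 - 2·72 = 99.
Ember's profit: (99 - 51)·24 - 356 = 796.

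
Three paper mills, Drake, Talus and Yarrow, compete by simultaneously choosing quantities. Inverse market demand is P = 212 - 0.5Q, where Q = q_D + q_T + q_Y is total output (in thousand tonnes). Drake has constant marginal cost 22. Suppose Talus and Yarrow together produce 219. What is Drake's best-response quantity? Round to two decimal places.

With rivals' combined output fixed at 219, Drake's profit is π_D = (212 - (1/2)·219 - (1/2)q_D)q_D - (22q_D) = (205/2 - (1/2)q_D)q_D - (22q_D).
∂π_D/∂q_D = 161/2 - q_D = 0, so q_D = 161/2.

80.50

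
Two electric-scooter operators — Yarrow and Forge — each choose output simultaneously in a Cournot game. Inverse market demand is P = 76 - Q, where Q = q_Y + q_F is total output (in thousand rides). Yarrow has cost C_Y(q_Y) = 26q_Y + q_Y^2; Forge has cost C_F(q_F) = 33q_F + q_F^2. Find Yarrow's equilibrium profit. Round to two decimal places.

Yarrow's profit: π_Y = (76 - Q)q_Y - (26q_Y + q_Y²). Setting ∂π_Y/∂q_Y = 0: 50 - 4q_Y - (q_F) = 0.
Forge's first-order condition: 43 - 4q_F - (q_Y) = 0.
Best responses: q_Y = (50 - q_F)/4, q_F = (43 - q_Y)/4.
Solving the pair: q_Y = 157/15, q_F = 122/15.
Price P = 76 - 93/5 = 287/5.
Yarrow's profit: (287/5)·(157/15) - 26·(157/15) - (157/15)² = 219.1022.

219.10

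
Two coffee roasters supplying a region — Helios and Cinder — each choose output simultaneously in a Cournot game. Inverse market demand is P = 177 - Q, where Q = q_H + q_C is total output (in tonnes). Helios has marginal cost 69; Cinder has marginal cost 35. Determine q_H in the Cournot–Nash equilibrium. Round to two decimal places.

24.67

Helios's profit: π_H = (177 - Q)q_H - (69q_H). Setting ∂π_H/∂q_H = 0: 108 - 2q_H - (q_C) = 0.
Cinder's profit: π_C = (177 - Q)q_C - (35q_C). Setting ∂π_C/∂q_C = 0: 142 - 2q_C - (q_H) = 0.
Rearranging gives the reaction functions q_H = (108 - q_C)/2 and q_C = (142 - q_H)/2.
Substituting one into the other gives q_H = 74/3 and q_C = 176/3.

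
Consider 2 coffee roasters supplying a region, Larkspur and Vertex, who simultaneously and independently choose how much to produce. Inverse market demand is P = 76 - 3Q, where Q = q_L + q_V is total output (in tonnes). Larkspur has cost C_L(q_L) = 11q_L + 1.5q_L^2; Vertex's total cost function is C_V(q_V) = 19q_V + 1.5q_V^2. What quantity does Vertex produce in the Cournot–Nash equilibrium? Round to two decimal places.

4.42

Larkspur's profit: π_L = (76 - 3Q)q_L - (11q_L + (3/2)q_L²). Setting ∂π_L/∂q_L = 0: 65 - 9q_L - 3(q_V) = 0.
Vertex's first-order condition: 57 - 9q_V - 3(q_L) = 0.
So q_L = (65 - 3q_V)/9 and q_V = (57 - 3q_L)/9.
Substituting one into the other gives q_L = 23/4 and q_V = 53/12.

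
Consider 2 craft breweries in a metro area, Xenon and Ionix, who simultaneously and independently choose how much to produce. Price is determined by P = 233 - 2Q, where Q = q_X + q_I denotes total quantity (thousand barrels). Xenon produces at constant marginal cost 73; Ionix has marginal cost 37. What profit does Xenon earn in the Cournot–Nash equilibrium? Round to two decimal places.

854.22

Xenon's profit: π_X = (233 - 2Q)q_X - (73q_X). Setting ∂π_X/∂q_X = 0: 160 - 4q_X - 2(q_I) = 0.
Ionix's first-order condition: 196 - 4q_I - 2(q_X) = 0.
Best responses: q_X = (160 - 2q_I)/4, q_I = (196 - 2q_X)/4.
Substituting one into the other gives q_X = 62/3 and q_I = 116/3.
Price P = 233 - 2·(178/3) = 343/3.
Xenon's profit: (343/3 - 73)·(62/3) = 854.2222.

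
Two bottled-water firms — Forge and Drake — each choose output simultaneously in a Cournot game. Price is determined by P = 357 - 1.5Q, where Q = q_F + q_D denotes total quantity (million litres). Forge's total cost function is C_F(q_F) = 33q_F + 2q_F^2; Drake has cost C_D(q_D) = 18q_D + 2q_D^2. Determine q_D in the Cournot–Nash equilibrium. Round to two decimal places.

Forge's profit: π_F = (357 - 1.5Q)q_F - (33q_F + 2q_F²). Setting ∂π_F/∂q_F = 0: 324 - 7q_F - (3/2)(q_D) = 0.
Drake's profit: π_D = (357 - 1.5Q)q_D - (18q_D + 2q_D²). Setting ∂π_D/∂q_D = 0: 339 - 7q_D - (3/2)(q_F) = 0.
Rearranging gives the reaction functions q_F = (324 - (3/2)q_D)/7 and q_D = (339 - (3/2)q_F)/7.
Solving the pair: q_F = 414/11, q_D = 444/11.

40.36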